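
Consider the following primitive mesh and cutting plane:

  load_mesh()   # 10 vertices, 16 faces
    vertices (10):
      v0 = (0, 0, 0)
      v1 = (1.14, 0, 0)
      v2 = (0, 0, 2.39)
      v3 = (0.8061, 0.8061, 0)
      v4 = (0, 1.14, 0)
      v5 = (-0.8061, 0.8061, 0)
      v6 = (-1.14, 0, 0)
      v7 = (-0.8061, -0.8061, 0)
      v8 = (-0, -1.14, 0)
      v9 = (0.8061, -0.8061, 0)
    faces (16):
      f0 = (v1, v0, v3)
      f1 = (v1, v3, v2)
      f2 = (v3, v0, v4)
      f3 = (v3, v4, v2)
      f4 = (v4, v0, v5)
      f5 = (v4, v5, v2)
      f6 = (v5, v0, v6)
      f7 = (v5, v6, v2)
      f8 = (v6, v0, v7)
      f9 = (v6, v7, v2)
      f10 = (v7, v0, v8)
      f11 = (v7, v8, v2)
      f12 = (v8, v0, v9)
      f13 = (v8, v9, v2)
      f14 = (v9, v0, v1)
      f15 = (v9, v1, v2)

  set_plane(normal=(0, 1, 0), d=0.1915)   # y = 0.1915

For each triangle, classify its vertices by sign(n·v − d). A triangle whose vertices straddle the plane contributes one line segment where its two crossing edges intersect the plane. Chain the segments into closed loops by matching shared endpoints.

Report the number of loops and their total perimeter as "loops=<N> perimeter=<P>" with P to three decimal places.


loops=1 perimeter=6.666

Straddling triangles (8 of 16):
  (v1,v0,v3) [--+] → (0.1915, 0.1915, 0)–(1.06068, 0.1915, 0)  len=0.8692
  (v1,v3,v2) [-+-] → (1.06068, 0.1915, 0)–(0.1915, 0.1915, 1.82222)  len=2.0189
  (v3,v0,v4) [+-+] → (0.1915, 0.1915, 0)–(0, 0.1915, 0)  len=0.1915
  (v3,v4,v2) [++-] → (0, 0.1915, 1.98852)–(0.1915, 0.1915, 1.82222)  len=0.2536
  (v4,v0,v5) [+-+] → (0, 0.1915, 0)–(-0.1915, 0.1915, 0)  len=0.1915
  (v4,v5,v2) [++-] → (-0.1915, 0.1915, 1.82222)–(0, 0.1915, 1.98852)  len=0.2536
  (v5,v0,v6) [+--] → (-0.1915, 0.1915, 0)–(-1.06068, 0.1915, 0)  len=0.8692
  (v5,v6,v2) [+--] → (-1.06068, 0.1915, 0)–(-0.1915, 0.1915, 1.82222)  len=2.0189

Chained into 1 loop(s):
  loop 1: 8 segments, perimeter = 6.6664
Total perimeter = 6.666


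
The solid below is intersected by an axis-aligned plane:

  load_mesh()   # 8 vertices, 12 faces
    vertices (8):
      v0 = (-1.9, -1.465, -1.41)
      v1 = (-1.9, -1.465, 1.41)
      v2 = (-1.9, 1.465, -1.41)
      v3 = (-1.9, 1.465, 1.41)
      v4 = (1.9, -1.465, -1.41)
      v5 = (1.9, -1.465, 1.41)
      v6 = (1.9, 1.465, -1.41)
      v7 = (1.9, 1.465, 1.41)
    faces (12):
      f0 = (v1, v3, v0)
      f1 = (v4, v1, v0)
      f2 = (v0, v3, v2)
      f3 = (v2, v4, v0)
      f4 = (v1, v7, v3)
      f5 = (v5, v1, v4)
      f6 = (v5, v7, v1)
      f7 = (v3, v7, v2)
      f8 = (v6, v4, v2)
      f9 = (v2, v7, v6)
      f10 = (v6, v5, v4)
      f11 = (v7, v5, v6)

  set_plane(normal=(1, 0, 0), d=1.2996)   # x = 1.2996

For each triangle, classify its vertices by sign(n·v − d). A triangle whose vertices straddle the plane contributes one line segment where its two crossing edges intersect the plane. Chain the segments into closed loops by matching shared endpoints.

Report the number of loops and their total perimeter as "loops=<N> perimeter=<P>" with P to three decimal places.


Straddling triangles (8 of 12):
  (v4,v1,v0) [+--] → (1.2996, -1.465, -0.96444)–(1.2996, -1.465, -1.41)  len=0.4456
  (v2,v4,v0) [-+-] → (1.2996, -1.00206, -1.41)–(1.2996, -1.465, -1.41)  len=0.4629
  (v1,v7,v3) [-+-] → (1.2996, 1.00206, 1.41)–(1.2996, 1.465, 1.41)  len=0.4629
  (v5,v1,v4) [+-+] → (1.2996, -1.465, 1.41)–(1.2996, -1.465, -0.96444)  len=2.3744
  (v5,v7,v1) [++-] → (1.2996, 1.00206, 1.41)–(1.2996, -1.465, 1.41)  len=2.4671
  (v3,v7,v2) [-+-] → (1.2996, 1.465, 1.41)–(1.2996, 1.465, 0.96444)  len=0.4456
  (v6,v4,v2) [++-] → (1.2996, -1.00206, -1.41)–(1.2996, 1.465, -1.41)  len=2.4671
  (v2,v7,v6) [-++] → (1.2996, 1.465, 0.96444)–(1.2996, 1.465, -1.41)  len=2.3744

Chained into 1 loop(s):
  loop 1: 8 segments, perimeter = 11.5000
Total perimeter = 11.500

loops=1 perimeter=11.500


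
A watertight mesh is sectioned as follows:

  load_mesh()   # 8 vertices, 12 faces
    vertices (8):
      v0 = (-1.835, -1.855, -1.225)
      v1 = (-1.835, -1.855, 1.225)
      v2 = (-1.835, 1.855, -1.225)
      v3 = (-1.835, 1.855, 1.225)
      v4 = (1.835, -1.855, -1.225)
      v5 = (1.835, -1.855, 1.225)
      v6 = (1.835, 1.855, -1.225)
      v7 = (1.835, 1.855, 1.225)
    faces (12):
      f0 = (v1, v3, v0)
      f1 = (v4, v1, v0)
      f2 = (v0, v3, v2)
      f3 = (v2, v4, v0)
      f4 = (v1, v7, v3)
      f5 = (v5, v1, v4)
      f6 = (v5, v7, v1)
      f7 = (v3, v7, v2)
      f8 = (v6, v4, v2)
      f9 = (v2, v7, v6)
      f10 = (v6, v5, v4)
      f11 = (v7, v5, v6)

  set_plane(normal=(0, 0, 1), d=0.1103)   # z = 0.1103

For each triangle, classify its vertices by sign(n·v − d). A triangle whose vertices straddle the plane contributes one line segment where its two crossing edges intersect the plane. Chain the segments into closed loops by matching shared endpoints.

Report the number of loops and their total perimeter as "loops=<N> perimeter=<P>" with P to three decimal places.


Straddling triangles (8 of 12):
  (v1,v3,v0) [++-] → (-1.835, 0.167026, 0.1103)–(-1.835, -1.855, 0.1103)  len=2.0220
  (v4,v1,v0) [-+-] → (-0.165225, -1.855, 0.1103)–(-1.835, -1.855, 0.1103)  len=1.6698
  (v0,v3,v2) [-+-] → (-1.835, 0.167026, 0.1103)–(-1.835, 1.855, 0.1103)  len=1.6880
  (v5,v1,v4) [++-] → (-0.165225, -1.855, 0.1103)–(1.835, -1.855, 0.1103)  len=2.0002
  (v3,v7,v2) [++-] → (0.165225, 1.855, 0.1103)–(-1.835, 1.855, 0.1103)  len=2.0002
  (v2,v7,v6) [-+-] → (0.165225, 1.855, 0.1103)–(1.835, 1.855, 0.1103)  len=1.6698
  (v6,v5,v4) [-+-] → (1.835, -0.167026, 0.1103)–(1.835, -1.855, 0.1103)  len=1.6880
  (v7,v5,v6) [++-] → (1.835, -0.167026, 0.1103)–(1.835, 1.855, 0.1103)  len=2.0220

Chained into 1 loop(s):
  loop 1: 8 segments, perimeter = 14.7600
Total perimeter = 14.760

loops=1 perimeter=14.760


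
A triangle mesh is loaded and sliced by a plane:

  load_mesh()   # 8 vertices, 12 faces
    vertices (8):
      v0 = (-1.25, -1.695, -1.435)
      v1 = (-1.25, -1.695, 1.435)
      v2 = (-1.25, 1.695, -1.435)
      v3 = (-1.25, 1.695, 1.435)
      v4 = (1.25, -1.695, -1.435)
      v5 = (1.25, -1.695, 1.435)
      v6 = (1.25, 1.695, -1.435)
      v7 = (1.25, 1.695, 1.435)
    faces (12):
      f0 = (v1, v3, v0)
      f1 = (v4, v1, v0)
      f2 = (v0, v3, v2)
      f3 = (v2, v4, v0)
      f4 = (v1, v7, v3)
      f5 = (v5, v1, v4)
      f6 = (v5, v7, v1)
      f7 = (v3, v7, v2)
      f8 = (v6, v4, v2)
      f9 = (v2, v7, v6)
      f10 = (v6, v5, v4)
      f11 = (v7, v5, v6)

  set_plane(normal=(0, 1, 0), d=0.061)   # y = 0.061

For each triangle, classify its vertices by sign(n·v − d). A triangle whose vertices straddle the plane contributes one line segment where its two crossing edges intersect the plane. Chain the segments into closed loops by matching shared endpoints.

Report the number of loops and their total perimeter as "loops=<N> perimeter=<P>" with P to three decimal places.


loops=1 perimeter=10.740

Straddling triangles (8 of 12):
  (v1,v3,v0) [-+-] → (-1.25, 0.061, 1.435)–(-1.25, 0.061, 0.0516431)  len=1.3834
  (v0,v3,v2) [-++] → (-1.25, 0.061, 0.0516431)–(-1.25, 0.061, -1.435)  len=1.4866
  (v2,v4,v0) [+--] → (-0.0449853, 0.061, -1.435)–(-1.25, 0.061, -1.435)  len=1.2050
  (v1,v7,v3) [-++] → (0.0449853, 0.061, 1.435)–(-1.25, 0.061, 1.435)  len=1.2950
  (v5,v7,v1) [-+-] → (1.25, 0.061, 1.435)–(0.0449853, 0.061, 1.435)  len=1.2050
  (v6,v4,v2) [+-+] → (1.25, 0.061, -1.435)–(-0.0449853, 0.061, -1.435)  len=1.2950
  (v6,v5,v4) [+--] → (1.25, 0.061, -0.0516431)–(1.25, 0.061, -1.435)  len=1.3834
  (v7,v5,v6) [+-+] → (1.25, 0.061, 1.435)–(1.25, 0.061, -0.0516431)  len=1.4866

Chained into 1 loop(s):
  loop 1: 8 segments, perimeter = 10.7400
Total perimeter = 10.740


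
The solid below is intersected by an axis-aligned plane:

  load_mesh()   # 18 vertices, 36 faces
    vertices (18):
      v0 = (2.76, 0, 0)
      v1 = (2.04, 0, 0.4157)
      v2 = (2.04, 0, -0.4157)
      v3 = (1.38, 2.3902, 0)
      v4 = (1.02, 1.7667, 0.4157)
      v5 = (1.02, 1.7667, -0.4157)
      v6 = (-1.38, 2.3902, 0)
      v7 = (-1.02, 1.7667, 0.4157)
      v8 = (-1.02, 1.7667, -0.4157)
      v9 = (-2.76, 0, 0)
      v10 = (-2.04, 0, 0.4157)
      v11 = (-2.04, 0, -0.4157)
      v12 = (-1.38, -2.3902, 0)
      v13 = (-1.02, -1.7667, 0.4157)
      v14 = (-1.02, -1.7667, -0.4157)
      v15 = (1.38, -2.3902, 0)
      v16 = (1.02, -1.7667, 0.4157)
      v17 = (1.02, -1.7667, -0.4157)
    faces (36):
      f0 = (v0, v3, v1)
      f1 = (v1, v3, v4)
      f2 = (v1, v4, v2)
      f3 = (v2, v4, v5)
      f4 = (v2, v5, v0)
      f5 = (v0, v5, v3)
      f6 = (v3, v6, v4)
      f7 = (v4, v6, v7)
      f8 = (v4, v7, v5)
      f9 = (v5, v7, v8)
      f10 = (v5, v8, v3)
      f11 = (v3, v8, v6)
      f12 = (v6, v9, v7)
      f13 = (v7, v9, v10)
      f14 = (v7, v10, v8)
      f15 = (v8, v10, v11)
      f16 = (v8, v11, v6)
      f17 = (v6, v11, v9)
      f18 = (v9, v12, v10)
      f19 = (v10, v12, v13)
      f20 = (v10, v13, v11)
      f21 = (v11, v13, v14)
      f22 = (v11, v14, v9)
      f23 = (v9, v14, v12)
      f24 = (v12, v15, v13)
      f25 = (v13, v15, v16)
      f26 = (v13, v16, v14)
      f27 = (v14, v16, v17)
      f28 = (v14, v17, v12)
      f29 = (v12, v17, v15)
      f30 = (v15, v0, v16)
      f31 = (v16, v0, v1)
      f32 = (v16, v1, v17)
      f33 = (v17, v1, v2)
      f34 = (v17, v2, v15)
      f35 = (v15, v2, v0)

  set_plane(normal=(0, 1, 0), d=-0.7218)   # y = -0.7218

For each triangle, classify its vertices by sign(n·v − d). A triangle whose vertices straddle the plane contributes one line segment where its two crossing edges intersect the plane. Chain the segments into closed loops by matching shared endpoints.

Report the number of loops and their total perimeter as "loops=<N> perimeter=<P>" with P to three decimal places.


loops=2 perimeter=4.988

Straddling triangles (12 of 36):
  (v9,v12,v10) [+-+] → (-2.34326, -0.7218, 0)–(-1.84069, -0.7218, 0.290166)  len=0.5803
  (v10,v12,v13) [+--] → (-1.84069, -0.7218, 0.290166)–(-1.62327, -0.7218, 0.4157)  len=0.2511
  (v10,v13,v11) [+-+] → (-1.62327, -0.7218, 0.4157)–(-1.62327, -0.7218, -0.0760246)  len=0.4917
  (v11,v13,v14) [+--] → (-1.62327, -0.7218, -0.0760246)–(-1.62327, -0.7218, -0.4157)  len=0.3397
  (v11,v14,v9) [+-+] → (-1.62327, -0.7218, -0.4157)–(-2.04911, -0.7218, -0.169838)  len=0.4917
  (v9,v14,v12) [+--] → (-2.04911, -0.7218, -0.169838)–(-2.34326, -0.7218, 0)  len=0.3397
  (v15,v0,v16) [-+-] → (2.34326, -0.7218, 0)–(2.04911, -0.7218, 0.169838)  len=0.3397
  (v16,v0,v1) [-++] → (2.04911, -0.7218, 0.169838)–(1.62327, -0.7218, 0.4157)  len=0.4917
  (v16,v1,v17) [-+-] → (1.62327, -0.7218, 0.4157)–(1.62327, -0.7218, 0.0760246)  len=0.3397
  (v17,v1,v2) [-++] → (1.62327, -0.7218, 0.0760246)–(1.62327, -0.7218, -0.4157)  len=0.4917
  (v17,v2,v15) [-+-] → (1.62327, -0.7218, -0.4157)–(1.84069, -0.7218, -0.290166)  len=0.2511
  (v15,v2,v0) [-++] → (1.84069, -0.7218, -0.290166)–(2.34326, -0.7218, 0)  len=0.5803

Chained into 2 loop(s):
  loop 1: 6 segments, perimeter = 2.4942
  loop 2: 6 segments, perimeter = 2.4942
Total perimeter = 4.988


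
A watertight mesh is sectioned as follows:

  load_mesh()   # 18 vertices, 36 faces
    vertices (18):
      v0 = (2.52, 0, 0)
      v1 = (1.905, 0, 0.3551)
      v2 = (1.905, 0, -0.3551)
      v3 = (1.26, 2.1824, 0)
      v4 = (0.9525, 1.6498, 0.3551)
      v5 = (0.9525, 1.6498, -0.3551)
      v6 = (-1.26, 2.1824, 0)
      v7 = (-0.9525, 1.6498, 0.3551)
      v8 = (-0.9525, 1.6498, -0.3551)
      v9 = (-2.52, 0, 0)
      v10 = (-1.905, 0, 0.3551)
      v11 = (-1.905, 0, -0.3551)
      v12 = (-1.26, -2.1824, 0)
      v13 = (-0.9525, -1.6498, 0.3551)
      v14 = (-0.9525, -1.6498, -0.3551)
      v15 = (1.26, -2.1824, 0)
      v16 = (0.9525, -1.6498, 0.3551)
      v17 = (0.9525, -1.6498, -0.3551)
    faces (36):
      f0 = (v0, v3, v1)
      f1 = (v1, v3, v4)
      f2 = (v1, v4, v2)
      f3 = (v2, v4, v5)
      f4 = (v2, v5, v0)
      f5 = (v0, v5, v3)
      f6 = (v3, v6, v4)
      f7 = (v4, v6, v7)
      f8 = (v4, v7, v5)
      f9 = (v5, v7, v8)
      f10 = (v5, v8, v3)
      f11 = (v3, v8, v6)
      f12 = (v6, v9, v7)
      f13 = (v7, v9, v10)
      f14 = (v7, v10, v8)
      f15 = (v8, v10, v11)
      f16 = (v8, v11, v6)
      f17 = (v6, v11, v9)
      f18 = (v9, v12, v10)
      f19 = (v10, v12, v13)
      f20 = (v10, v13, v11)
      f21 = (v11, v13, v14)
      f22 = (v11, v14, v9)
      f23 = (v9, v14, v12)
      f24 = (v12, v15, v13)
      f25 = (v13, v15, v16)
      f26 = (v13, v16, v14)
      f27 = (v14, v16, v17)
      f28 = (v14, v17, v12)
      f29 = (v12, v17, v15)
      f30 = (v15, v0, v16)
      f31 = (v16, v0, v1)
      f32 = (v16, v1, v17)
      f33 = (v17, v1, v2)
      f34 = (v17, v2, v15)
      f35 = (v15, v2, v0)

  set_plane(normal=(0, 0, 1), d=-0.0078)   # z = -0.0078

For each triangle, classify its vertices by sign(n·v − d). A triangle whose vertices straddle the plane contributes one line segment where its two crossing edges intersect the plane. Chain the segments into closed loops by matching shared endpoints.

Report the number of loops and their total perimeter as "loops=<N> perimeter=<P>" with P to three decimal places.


Straddling triangles (24 of 36):
  (v1,v4,v2) [++-] → (1.43921, 0.806781, -0.0078)–(1.905, 0, -0.0078)  len=0.9316
  (v2,v4,v5) [-+-] → (1.43921, 0.806781, -0.0078)–(0.9525, 1.6498, -0.0078)  len=0.9734
  (v2,v5,v0) [--+] → (2.48557, 0.0362389, -0.0078)–(2.50649, 0, -0.0078)  len=0.0418
  (v0,v5,v3) [+-+] → (2.48557, 0.0362389, -0.0078)–(1.25325, 2.1707, -0.0078)  len=2.4647
  (v4,v7,v5) [++-] → (0.0209223, 1.6498, -0.0078)–(0.9525, 1.6498, -0.0078)  len=0.9316
  (v5,v7,v8) [-+-] → (0.0209223, 1.6498, -0.0078)–(-0.9525, 1.6498, -0.0078)  len=0.9734
  (v5,v8,v3) [--+] → (1.2114, 2.1707, -0.0078)–(1.25325, 2.1707, -0.0078)  len=0.0418
  (v3,v8,v6) [+-+] → (1.2114, 2.1707, -0.0078)–(-1.25325, 2.1707, -0.0078)  len=2.4646
  (v7,v10,v8) [++-] → (-1.41829, 0.843019, -0.0078)–(-0.9525, 1.6498, -0.0078)  len=0.9316
  (v8,v10,v11) [-+-] → (-1.41829, 0.843019, -0.0078)–(-1.905, 0, -0.0078)  len=0.9734
  (v8,v11,v6) [--+] → (-1.27417, 2.13446, -0.0078)–(-1.25325, 2.1707, -0.0078)  len=0.0418
  (v6,v11,v9) [+-+] → (-1.27417, 2.13446, -0.0078)–(-2.50649, 0, -0.0078)  len=2.4647
  (v10,v13,v11) [++-] → (-1.43921, -0.806781, -0.0078)–(-1.905, 0, -0.0078)  len=0.9316
  (v11,v13,v14) [-+-] → (-1.43921, -0.806781, -0.0078)–(-0.9525, -1.6498, -0.0078)  len=0.9734
  (v11,v14,v9) [--+] → (-2.48557, -0.0362389, -0.0078)–(-2.50649, 0, -0.0078)  len=0.0418
  (v9,v14,v12) [+-+] → (-2.48557, -0.0362389, -0.0078)–(-1.25325, -2.1707, -0.0078)  len=2.4647
  (v13,v16,v14) [++-] → (-0.0209223, -1.6498, -0.0078)–(-0.9525, -1.6498, -0.0078)  len=0.9316
  (v14,v16,v17) [-+-] → (-0.0209223, -1.6498, -0.0078)–(0.9525, -1.6498, -0.0078)  len=0.9734
  (v14,v17,v12) [--+] → (-1.2114, -2.1707, -0.0078)–(-1.25325, -2.1707, -0.0078)  len=0.0418
  (v12,v17,v15) [+-+] → (-1.2114, -2.1707, -0.0078)–(1.25325, -2.1707, -0.0078)  len=2.4646
  (v16,v1,v17) [++-] → (1.41829, -0.843019, -0.0078)–(0.9525, -1.6498, -0.0078)  len=0.9316
  (v17,v1,v2) [-+-] → (1.41829, -0.843019, -0.0078)–(1.905, 0, -0.0078)  len=0.9734
  (v17,v2,v15) [--+] → (1.27417, -2.13446, -0.0078)–(1.25325, -2.1707, -0.0078)  len=0.0418
  (v15,v2,v0) [+-+] → (1.27417, -2.13446, -0.0078)–(2.50649, 0, -0.0078)  len=2.4647

Chained into 2 loop(s):
  loop 1: 12 segments, perimeter = 11.4301
  loop 2: 12 segments, perimeter = 15.0390
Total perimeter = 26.469

loops=2 perimeter=26.469


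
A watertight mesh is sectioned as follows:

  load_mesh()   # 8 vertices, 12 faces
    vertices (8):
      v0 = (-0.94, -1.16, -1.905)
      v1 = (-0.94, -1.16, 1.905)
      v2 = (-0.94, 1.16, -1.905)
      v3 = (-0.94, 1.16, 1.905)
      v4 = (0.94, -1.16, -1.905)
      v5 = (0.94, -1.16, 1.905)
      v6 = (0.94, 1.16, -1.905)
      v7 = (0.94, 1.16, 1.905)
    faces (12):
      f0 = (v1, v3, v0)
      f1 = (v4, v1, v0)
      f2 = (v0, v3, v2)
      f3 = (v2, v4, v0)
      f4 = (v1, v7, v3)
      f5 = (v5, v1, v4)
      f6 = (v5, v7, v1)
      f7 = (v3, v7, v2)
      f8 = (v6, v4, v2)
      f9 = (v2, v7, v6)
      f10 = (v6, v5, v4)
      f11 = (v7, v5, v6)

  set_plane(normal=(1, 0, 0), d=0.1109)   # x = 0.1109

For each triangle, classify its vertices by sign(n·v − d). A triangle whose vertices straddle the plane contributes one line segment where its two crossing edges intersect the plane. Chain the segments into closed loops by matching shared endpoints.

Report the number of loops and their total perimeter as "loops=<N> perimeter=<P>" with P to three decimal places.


Straddling triangles (8 of 12):
  (v4,v1,v0) [+--] → (0.1109, -1.16, -0.224749)–(0.1109, -1.16, -1.905)  len=1.6803
  (v2,v4,v0) [-+-] → (0.1109, -0.136855, -1.905)–(0.1109, -1.16, -1.905)  len=1.0231
  (v1,v7,v3) [-+-] → (0.1109, 0.136855, 1.905)–(0.1109, 1.16, 1.905)  len=1.0231
  (v5,v1,v4) [+-+] → (0.1109, -1.16, 1.905)–(0.1109, -1.16, -0.224749)  len=2.1297
  (v5,v7,v1) [++-] → (0.1109, 0.136855, 1.905)–(0.1109, -1.16, 1.905)  len=1.2969
  (v3,v7,v2) [-+-] → (0.1109, 1.16, 1.905)–(0.1109, 1.16, 0.224749)  len=1.6803
  (v6,v4,v2) [++-] → (0.1109, -0.136855, -1.905)–(0.1109, 1.16, -1.905)  len=1.2969
  (v2,v7,v6) [-++] → (0.1109, 1.16, 0.224749)–(0.1109, 1.16, -1.905)  len=2.1297

Chained into 1 loop(s):
  loop 1: 8 segments, perimeter = 12.2600
Total perimeter = 12.260

loops=1 perimeter=12.260


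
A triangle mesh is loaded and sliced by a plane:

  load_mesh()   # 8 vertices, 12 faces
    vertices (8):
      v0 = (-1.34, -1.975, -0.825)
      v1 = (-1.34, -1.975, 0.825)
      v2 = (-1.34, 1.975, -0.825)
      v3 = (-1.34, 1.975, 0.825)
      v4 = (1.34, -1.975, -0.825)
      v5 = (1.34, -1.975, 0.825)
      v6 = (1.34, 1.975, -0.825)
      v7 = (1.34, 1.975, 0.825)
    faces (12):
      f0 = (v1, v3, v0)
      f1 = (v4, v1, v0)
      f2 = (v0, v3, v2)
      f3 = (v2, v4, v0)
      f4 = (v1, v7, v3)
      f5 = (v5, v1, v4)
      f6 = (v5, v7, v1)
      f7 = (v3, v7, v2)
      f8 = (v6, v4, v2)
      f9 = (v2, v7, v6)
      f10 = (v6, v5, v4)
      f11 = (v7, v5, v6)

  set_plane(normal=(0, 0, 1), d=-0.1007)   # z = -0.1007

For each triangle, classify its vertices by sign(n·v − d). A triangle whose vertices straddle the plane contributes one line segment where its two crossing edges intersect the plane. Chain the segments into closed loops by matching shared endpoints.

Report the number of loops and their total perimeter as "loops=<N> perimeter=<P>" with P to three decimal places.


Straddling triangles (8 of 12):
  (v1,v3,v0) [++-] → (-1.34, -0.24107, -0.1007)–(-1.34, -1.975, -0.1007)  len=1.7339
  (v4,v1,v0) [-+-] → (0.163561, -1.975, -0.1007)–(-1.34, -1.975, -0.1007)  len=1.5036
  (v0,v3,v2) [-+-] → (-1.34, -0.24107, -0.1007)–(-1.34, 1.975, -0.1007)  len=2.2161
  (v5,v1,v4) [++-] → (0.163561, -1.975, -0.1007)–(1.34, -1.975, -0.1007)  len=1.1764
  (v3,v7,v2) [++-] → (-0.163561, 1.975, -0.1007)–(-1.34, 1.975, -0.1007)  len=1.1764
  (v2,v7,v6) [-+-] → (-0.163561, 1.975, -0.1007)–(1.34, 1.975, -0.1007)  len=1.5036
  (v6,v5,v4) [-+-] → (1.34, 0.24107, -0.1007)–(1.34, -1.975, -0.1007)  len=2.2161
  (v7,v5,v6) [++-] → (1.34, 0.24107, -0.1007)–(1.34, 1.975, -0.1007)  len=1.7339

Chained into 1 loop(s):
  loop 1: 8 segments, perimeter = 13.2600
Total perimeter = 13.260

loops=1 perimeter=13.260


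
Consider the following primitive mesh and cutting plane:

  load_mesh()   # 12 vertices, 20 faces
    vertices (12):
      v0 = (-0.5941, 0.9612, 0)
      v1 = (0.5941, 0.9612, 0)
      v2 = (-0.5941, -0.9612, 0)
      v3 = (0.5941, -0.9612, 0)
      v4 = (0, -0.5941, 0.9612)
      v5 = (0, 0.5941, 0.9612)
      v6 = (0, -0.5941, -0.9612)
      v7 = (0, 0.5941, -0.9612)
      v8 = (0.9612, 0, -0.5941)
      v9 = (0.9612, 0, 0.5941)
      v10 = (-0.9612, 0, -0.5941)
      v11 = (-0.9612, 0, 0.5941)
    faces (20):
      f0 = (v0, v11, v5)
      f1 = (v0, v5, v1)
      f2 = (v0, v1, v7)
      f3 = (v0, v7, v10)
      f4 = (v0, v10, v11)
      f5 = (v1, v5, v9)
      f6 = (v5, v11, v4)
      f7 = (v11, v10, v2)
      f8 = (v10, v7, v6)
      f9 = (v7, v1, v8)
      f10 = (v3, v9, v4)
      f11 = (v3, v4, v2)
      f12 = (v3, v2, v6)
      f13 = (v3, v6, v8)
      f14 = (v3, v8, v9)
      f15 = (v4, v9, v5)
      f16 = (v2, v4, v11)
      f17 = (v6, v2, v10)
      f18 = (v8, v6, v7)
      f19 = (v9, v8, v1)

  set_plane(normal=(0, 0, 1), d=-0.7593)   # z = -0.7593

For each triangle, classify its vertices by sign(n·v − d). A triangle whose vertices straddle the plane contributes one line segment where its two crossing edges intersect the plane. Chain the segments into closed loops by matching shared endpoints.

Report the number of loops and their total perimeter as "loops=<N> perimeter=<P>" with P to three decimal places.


loops=1 perimeter=3.853

Straddling triangles (8 of 20):
  (v0,v1,v7) [++-] → (0.124791, 0.671209, -0.7593)–(-0.124791, 0.671209, -0.7593)  len=0.2496
  (v0,v7,v10) [+-+] → (-0.124791, 0.671209, -0.7593)–(-0.528647, 0.267353, -0.7593)  len=0.5711
  (v10,v7,v6) [+--] → (-0.528647, 0.267353, -0.7593)–(-0.528647, -0.267353, -0.7593)  len=0.5347
  (v7,v1,v8) [-++] → (0.124791, 0.671209, -0.7593)–(0.528647, 0.267353, -0.7593)  len=0.5711
  (v3,v2,v6) [++-] → (-0.124791, -0.671209, -0.7593)–(0.124791, -0.671209, -0.7593)  len=0.2496
  (v3,v6,v8) [+-+] → (0.124791, -0.671209, -0.7593)–(0.528647, -0.267353, -0.7593)  len=0.5711
  (v6,v2,v10) [-++] → (-0.124791, -0.671209, -0.7593)–(-0.528647, -0.267353, -0.7593)  len=0.5711
  (v8,v6,v7) [+--] → (0.528647, -0.267353, -0.7593)–(0.528647, 0.267353, -0.7593)  len=0.5347

Chained into 1 loop(s):
  loop 1: 8 segments, perimeter = 3.8531
Total perimeter = 3.853


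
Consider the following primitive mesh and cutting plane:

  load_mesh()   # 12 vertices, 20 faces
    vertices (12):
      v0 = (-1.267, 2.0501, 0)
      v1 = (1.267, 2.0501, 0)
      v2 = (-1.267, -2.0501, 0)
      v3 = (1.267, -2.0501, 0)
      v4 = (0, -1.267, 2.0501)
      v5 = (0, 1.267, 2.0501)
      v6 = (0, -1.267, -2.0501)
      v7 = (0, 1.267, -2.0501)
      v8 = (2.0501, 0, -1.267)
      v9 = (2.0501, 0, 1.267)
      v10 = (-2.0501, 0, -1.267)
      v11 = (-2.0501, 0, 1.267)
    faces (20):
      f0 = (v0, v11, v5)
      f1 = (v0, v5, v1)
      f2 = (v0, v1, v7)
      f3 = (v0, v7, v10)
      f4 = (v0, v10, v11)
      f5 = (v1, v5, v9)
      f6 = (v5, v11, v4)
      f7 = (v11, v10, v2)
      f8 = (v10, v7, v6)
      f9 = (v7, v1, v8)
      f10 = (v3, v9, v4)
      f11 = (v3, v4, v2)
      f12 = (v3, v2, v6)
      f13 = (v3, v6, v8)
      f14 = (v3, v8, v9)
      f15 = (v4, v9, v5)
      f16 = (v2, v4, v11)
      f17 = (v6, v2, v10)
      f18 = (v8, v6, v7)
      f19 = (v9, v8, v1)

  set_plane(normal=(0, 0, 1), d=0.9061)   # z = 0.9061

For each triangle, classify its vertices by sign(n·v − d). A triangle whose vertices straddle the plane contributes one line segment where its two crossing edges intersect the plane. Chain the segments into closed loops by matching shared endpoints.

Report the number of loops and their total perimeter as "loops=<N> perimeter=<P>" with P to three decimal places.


loops=1 perimeter=11.664

Straddling triangles (10 of 20):
  (v0,v11,v5) [-++] → (-1.82704, 0.583963, 0.9061)–(-0.707013, 1.70399, 0.9061)  len=1.5840
  (v0,v5,v1) [-+-] → (-0.707013, 1.70399, 0.9061)–(0.707013, 1.70399, 0.9061)  len=1.4140
  (v0,v10,v11) [--+] → (-2.0501, 0, 0.9061)–(-1.82704, 0.583963, 0.9061)  len=0.6251
  (v1,v5,v9) [-++] → (0.707013, 1.70399, 0.9061)–(1.82704, 0.583963, 0.9061)  len=1.5840
  (v11,v10,v2) [+--] → (-2.0501, 0, 0.9061)–(-1.82704, -0.583963, 0.9061)  len=0.6251
  (v3,v9,v4) [-++] → (1.82704, -0.583963, 0.9061)–(0.707013, -1.70399, 0.9061)  len=1.5840
  (v3,v4,v2) [-+-] → (0.707013, -1.70399, 0.9061)–(-0.707013, -1.70399, 0.9061)  len=1.4140
  (v3,v8,v9) [--+] → (2.0501, 0, 0.9061)–(1.82704, -0.583963, 0.9061)  len=0.6251
  (v2,v4,v11) [-++] → (-0.707013, -1.70399, 0.9061)–(-1.82704, -0.583963, 0.9061)  len=1.5840
  (v9,v8,v1) [+--] → (2.0501, 0, 0.9061)–(1.82704, 0.583963, 0.9061)  len=0.6251

Chained into 1 loop(s):
  loop 1: 10 segments, perimeter = 11.6643
Total perimeter = 11.664


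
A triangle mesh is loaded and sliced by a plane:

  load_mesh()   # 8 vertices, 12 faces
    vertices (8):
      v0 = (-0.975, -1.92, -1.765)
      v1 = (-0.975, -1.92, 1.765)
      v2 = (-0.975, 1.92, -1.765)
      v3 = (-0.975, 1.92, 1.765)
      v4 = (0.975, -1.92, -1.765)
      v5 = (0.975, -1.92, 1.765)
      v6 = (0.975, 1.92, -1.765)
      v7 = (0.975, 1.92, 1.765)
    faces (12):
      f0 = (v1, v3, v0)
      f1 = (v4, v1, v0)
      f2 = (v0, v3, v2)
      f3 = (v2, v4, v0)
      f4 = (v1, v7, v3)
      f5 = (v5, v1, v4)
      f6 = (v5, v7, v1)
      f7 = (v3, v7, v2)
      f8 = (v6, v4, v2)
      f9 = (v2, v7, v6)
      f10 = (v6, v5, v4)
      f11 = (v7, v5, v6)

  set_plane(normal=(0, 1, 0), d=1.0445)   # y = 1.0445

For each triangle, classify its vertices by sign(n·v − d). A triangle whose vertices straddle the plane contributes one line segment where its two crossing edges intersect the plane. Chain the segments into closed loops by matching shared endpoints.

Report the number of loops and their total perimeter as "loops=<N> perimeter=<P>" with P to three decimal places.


loops=1 perimeter=10.960

Straddling triangles (8 of 12):
  (v1,v3,v0) [-+-] → (-0.975, 1.0445, 1.765)–(-0.975, 1.0445, 0.960178)  len=0.8048
  (v0,v3,v2) [-++] → (-0.975, 1.0445, 0.960178)–(-0.975, 1.0445, -1.765)  len=2.7252
  (v2,v4,v0) [+--] → (-0.53041, 1.0445, -1.765)–(-0.975, 1.0445, -1.765)  len=0.4446
  (v1,v7,v3) [-++] → (0.53041, 1.0445, 1.765)–(-0.975, 1.0445, 1.765)  len=1.5054
  (v5,v7,v1) [-+-] → (0.975, 1.0445, 1.765)–(0.53041, 1.0445, 1.765)  len=0.4446
  (v6,v4,v2) [+-+] → (0.975, 1.0445, -1.765)–(-0.53041, 1.0445, -1.765)  len=1.5054
  (v6,v5,v4) [+--] → (0.975, 1.0445, -0.960178)–(0.975, 1.0445, -1.765)  len=0.8048
  (v7,v5,v6) [+-+] → (0.975, 1.0445, 1.765)–(0.975, 1.0445, -0.960178)  len=2.7252

Chained into 1 loop(s):
  loop 1: 8 segments, perimeter = 10.9600
Total perimeter = 10.960


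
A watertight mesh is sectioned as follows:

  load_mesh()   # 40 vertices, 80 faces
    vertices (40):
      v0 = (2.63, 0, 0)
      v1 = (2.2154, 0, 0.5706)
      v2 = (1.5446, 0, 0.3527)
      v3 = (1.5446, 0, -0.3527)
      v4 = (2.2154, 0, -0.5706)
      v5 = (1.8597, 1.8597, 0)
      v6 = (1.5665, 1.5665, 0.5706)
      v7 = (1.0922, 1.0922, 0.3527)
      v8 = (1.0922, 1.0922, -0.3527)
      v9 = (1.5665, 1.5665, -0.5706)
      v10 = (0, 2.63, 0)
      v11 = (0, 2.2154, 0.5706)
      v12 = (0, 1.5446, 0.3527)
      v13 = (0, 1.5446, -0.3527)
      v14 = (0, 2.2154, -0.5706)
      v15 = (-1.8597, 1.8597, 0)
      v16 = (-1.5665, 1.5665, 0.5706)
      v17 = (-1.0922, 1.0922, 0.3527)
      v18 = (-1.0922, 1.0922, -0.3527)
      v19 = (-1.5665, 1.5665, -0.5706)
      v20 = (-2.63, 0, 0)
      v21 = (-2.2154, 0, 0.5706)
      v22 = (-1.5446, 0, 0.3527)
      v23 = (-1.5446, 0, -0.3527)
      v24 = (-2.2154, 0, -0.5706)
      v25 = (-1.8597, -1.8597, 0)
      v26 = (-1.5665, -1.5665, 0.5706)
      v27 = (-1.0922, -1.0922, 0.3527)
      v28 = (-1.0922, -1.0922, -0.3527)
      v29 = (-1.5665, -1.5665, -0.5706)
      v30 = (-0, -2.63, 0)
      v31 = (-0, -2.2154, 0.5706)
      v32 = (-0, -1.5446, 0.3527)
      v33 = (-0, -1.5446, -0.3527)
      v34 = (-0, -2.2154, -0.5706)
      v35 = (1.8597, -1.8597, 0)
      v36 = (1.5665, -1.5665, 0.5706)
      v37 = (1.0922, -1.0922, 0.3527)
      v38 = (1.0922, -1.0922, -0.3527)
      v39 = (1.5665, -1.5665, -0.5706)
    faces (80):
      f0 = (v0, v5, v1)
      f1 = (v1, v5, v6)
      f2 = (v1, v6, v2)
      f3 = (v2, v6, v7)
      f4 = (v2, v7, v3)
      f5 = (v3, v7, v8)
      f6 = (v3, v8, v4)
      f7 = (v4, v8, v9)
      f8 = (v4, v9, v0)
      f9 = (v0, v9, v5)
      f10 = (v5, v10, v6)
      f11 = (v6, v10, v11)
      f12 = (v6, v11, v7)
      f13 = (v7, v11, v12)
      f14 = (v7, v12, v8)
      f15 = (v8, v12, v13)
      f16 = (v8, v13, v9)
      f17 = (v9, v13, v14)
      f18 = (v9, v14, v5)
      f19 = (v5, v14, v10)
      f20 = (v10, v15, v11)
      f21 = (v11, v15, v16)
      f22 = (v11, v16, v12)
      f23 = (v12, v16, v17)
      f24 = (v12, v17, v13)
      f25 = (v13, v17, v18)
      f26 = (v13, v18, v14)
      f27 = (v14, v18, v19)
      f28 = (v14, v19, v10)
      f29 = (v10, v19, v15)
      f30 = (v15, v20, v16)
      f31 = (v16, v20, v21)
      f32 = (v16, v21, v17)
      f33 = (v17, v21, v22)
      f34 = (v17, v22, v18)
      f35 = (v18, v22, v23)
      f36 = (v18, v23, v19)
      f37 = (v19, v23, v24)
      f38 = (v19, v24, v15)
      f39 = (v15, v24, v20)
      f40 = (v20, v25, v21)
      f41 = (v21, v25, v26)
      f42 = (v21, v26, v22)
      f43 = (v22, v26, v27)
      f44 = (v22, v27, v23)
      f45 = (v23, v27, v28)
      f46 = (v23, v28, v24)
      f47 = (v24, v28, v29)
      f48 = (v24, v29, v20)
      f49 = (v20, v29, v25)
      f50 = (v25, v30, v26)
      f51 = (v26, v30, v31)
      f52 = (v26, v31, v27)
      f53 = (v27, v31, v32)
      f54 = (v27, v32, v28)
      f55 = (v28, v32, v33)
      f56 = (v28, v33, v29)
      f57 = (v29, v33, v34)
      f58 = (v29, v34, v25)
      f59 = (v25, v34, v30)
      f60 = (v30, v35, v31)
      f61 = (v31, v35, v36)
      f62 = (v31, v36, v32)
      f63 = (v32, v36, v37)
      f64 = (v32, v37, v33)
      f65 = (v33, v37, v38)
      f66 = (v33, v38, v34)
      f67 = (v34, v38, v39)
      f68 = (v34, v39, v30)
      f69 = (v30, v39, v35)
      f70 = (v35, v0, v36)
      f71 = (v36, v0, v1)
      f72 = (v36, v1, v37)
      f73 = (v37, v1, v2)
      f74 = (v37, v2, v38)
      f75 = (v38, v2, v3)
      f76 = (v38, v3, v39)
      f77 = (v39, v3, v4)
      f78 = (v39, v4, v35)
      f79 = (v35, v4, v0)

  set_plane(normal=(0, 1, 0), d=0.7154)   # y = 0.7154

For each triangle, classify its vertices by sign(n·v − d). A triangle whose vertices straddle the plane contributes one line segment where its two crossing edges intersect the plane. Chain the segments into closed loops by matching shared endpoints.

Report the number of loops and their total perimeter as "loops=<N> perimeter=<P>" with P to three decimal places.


Straddling triangles (20 of 80):
  (v0,v5,v1) [-+-] → (2.33368, 0.7154, 0)–(2.07857, 0.7154, 0.351098)  len=0.4340
  (v1,v5,v6) [-++] → (2.07857, 0.7154, 0.351098)–(1.91906, 0.7154, 0.5706)  len=0.2713
  (v1,v6,v2) [-+-] → (1.91906, 0.7154, 0.5706)–(1.5546, 0.7154, 0.452212)  len=0.3832
  (v2,v6,v7) [-++] → (1.5546, 0.7154, 0.452212)–(1.24827, 0.7154, 0.3527)  len=0.3221
  (v2,v7,v3) [-+-] → (1.24827, 0.7154, 0.3527)–(1.24827, 0.7154, 0.109343)  len=0.2434
  (v3,v7,v8) [-++] → (1.24827, 0.7154, 0.109343)–(1.24827, 0.7154, -0.3527)  len=0.4620
  (v3,v8,v4) [-+-] → (1.24827, 0.7154, -0.3527)–(1.47969, 0.7154, -0.427874)  len=0.2433
  (v4,v8,v9) [-++] → (1.47969, 0.7154, -0.427874)–(1.91906, 0.7154, -0.5706)  len=0.4620
  (v4,v9,v0) [-+-] → (1.91906, 0.7154, -0.5706)–(2.14431, 0.7154, -0.260586)  len=0.3832
  (v0,v9,v5) [-++] → (2.14431, 0.7154, -0.260586)–(2.33368, 0.7154, 0)  len=0.3221
  (v15,v20,v16) [+-+] → (-2.33368, 0.7154, 0)–(-2.14431, 0.7154, 0.260586)  len=0.3221
  (v16,v20,v21) [+--] → (-2.14431, 0.7154, 0.260586)–(-1.91906, 0.7154, 0.5706)  len=0.3832
  (v16,v21,v17) [+-+] → (-1.91906, 0.7154, 0.5706)–(-1.47969, 0.7154, 0.427874)  len=0.4620
  (v17,v21,v22) [+--] → (-1.47969, 0.7154, 0.427874)–(-1.24827, 0.7154, 0.3527)  len=0.2433
  (v17,v22,v18) [+-+] → (-1.24827, 0.7154, 0.3527)–(-1.24827, 0.7154, -0.109343)  len=0.4620
  (v18,v22,v23) [+--] → (-1.24827, 0.7154, -0.109343)–(-1.24827, 0.7154, -0.3527)  len=0.2434
  (v18,v23,v19) [+-+] → (-1.24827, 0.7154, -0.3527)–(-1.5546, 0.7154, -0.452212)  len=0.3221
  (v19,v23,v24) [+--] → (-1.5546, 0.7154, -0.452212)–(-1.91906, 0.7154, -0.5706)  len=0.3832
  (v19,v24,v15) [+-+] → (-1.91906, 0.7154, -0.5706)–(-2.07857, 0.7154, -0.351098)  len=0.2713
  (v15,v24,v20) [+--] → (-2.07857, 0.7154, -0.351098)–(-2.33368, 0.7154, 0)  len=0.4340

Chained into 2 loop(s):
  loop 1: 10 segments, perimeter = 3.5266
  loop 2: 10 segments, perimeter = 3.5266
Total perimeter = 7.053

loops=2 perimeter=7.053


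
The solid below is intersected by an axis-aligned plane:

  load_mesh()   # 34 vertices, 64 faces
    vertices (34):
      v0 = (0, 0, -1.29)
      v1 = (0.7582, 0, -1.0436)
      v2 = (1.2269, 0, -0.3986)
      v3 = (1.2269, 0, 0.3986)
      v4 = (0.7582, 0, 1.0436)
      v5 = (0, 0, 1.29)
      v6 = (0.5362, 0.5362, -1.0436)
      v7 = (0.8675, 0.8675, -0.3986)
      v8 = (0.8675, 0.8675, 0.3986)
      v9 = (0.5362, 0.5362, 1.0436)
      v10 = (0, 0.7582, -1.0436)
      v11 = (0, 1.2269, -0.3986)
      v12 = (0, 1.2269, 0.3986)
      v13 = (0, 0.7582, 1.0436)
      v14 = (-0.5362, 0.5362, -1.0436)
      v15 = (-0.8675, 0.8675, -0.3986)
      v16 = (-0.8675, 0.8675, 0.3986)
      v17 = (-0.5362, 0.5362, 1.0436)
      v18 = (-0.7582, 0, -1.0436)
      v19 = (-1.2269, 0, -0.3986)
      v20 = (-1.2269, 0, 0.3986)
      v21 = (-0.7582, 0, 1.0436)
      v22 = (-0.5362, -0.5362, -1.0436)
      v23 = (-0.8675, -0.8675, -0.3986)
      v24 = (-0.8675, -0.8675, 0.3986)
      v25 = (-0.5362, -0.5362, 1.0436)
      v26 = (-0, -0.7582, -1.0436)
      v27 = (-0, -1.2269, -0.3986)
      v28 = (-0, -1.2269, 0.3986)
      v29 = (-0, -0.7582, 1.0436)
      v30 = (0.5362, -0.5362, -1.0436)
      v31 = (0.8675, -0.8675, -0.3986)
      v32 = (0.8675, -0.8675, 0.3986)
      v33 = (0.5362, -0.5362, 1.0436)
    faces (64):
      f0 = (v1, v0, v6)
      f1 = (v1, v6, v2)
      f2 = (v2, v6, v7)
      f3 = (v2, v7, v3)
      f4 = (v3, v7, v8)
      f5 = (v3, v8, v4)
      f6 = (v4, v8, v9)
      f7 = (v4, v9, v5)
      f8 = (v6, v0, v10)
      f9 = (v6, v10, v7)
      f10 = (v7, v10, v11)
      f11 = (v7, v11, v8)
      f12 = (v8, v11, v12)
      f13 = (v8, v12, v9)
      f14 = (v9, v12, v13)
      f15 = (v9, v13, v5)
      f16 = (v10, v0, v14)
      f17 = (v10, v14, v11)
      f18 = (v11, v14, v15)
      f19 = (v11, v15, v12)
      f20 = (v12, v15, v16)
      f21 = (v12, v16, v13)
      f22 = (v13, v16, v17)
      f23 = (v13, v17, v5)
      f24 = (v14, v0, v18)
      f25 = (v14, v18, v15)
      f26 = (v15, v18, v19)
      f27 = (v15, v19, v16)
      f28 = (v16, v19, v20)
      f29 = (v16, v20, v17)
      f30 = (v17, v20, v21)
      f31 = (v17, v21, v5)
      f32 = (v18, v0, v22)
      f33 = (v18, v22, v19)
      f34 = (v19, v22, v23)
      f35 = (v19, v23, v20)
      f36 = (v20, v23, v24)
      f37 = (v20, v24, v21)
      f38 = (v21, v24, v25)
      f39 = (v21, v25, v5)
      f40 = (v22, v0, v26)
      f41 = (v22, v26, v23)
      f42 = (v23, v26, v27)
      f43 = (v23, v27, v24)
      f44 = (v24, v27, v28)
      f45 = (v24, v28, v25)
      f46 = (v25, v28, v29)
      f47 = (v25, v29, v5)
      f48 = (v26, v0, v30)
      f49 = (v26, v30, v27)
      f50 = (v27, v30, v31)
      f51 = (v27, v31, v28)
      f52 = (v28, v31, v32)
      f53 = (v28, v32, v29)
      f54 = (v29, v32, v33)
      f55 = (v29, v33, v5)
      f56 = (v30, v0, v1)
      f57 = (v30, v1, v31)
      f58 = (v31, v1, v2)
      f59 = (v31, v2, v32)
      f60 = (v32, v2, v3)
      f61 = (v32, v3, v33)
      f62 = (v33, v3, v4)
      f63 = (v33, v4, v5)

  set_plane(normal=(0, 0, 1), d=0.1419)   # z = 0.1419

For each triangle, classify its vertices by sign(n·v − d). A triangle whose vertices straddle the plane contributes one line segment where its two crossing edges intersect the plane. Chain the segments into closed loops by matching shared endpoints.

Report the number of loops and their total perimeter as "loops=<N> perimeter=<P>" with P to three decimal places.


Straddling triangles (16 of 64):
  (v2,v7,v3) [--+] → (1.11117, 0.279337, 0.1419)–(1.2269, 0, 0.1419)  len=0.3024
  (v3,v7,v8) [+-+] → (1.11117, 0.279337, 0.1419)–(0.8675, 0.8675, 0.1419)  len=0.6366
  (v7,v11,v8) [--+] → (0.588163, 0.983228, 0.1419)–(0.8675, 0.8675, 0.1419)  len=0.3024
  (v8,v11,v12) [+-+] → (0.588163, 0.983228, 0.1419)–(0, 1.2269, 0.1419)  len=0.6366
  (v11,v15,v12) [--+] → (-0.279337, 1.11117, 0.1419)–(0, 1.2269, 0.1419)  len=0.3024
  (v12,v15,v16) [+-+] → (-0.279337, 1.11117, 0.1419)–(-0.8675, 0.8675, 0.1419)  len=0.6366
  (v15,v19,v16) [--+] → (-0.983228, 0.588163, 0.1419)–(-0.8675, 0.8675, 0.1419)  len=0.3024
  (v16,v19,v20) [+-+] → (-0.983228, 0.588163, 0.1419)–(-1.2269, 0, 0.1419)  len=0.6366
  (v19,v23,v20) [--+] → (-1.11117, -0.279337, 0.1419)–(-1.2269, 0, 0.1419)  len=0.3024
  (v20,v23,v24) [+-+] → (-1.11117, -0.279337, 0.1419)–(-0.8675, -0.8675, 0.1419)  len=0.6366
  (v23,v27,v24) [--+] → (-0.588163, -0.983228, 0.1419)–(-0.8675, -0.8675, 0.1419)  len=0.3024
  (v24,v27,v28) [+-+] → (-0.588163, -0.983228, 0.1419)–(0, -1.2269, 0.1419)  len=0.6366
  (v27,v31,v28) [--+] → (0.279337, -1.11117, 0.1419)–(0, -1.2269, 0.1419)  len=0.3024
  (v28,v31,v32) [+-+] → (0.279337, -1.11117, 0.1419)–(0.8675, -0.8675, 0.1419)  len=0.6366
  (v31,v2,v32) [--+] → (0.983228, -0.588163, 0.1419)–(0.8675, -0.8675, 0.1419)  len=0.3024
  (v32,v2,v3) [+-+] → (0.983228, -0.588163, 0.1419)–(1.2269, 0, 0.1419)  len=0.6366

Chained into 1 loop(s):
  loop 1: 16 segments, perimeter = 7.5120
Total perimeter = 7.512

loops=1 perimeter=7.512


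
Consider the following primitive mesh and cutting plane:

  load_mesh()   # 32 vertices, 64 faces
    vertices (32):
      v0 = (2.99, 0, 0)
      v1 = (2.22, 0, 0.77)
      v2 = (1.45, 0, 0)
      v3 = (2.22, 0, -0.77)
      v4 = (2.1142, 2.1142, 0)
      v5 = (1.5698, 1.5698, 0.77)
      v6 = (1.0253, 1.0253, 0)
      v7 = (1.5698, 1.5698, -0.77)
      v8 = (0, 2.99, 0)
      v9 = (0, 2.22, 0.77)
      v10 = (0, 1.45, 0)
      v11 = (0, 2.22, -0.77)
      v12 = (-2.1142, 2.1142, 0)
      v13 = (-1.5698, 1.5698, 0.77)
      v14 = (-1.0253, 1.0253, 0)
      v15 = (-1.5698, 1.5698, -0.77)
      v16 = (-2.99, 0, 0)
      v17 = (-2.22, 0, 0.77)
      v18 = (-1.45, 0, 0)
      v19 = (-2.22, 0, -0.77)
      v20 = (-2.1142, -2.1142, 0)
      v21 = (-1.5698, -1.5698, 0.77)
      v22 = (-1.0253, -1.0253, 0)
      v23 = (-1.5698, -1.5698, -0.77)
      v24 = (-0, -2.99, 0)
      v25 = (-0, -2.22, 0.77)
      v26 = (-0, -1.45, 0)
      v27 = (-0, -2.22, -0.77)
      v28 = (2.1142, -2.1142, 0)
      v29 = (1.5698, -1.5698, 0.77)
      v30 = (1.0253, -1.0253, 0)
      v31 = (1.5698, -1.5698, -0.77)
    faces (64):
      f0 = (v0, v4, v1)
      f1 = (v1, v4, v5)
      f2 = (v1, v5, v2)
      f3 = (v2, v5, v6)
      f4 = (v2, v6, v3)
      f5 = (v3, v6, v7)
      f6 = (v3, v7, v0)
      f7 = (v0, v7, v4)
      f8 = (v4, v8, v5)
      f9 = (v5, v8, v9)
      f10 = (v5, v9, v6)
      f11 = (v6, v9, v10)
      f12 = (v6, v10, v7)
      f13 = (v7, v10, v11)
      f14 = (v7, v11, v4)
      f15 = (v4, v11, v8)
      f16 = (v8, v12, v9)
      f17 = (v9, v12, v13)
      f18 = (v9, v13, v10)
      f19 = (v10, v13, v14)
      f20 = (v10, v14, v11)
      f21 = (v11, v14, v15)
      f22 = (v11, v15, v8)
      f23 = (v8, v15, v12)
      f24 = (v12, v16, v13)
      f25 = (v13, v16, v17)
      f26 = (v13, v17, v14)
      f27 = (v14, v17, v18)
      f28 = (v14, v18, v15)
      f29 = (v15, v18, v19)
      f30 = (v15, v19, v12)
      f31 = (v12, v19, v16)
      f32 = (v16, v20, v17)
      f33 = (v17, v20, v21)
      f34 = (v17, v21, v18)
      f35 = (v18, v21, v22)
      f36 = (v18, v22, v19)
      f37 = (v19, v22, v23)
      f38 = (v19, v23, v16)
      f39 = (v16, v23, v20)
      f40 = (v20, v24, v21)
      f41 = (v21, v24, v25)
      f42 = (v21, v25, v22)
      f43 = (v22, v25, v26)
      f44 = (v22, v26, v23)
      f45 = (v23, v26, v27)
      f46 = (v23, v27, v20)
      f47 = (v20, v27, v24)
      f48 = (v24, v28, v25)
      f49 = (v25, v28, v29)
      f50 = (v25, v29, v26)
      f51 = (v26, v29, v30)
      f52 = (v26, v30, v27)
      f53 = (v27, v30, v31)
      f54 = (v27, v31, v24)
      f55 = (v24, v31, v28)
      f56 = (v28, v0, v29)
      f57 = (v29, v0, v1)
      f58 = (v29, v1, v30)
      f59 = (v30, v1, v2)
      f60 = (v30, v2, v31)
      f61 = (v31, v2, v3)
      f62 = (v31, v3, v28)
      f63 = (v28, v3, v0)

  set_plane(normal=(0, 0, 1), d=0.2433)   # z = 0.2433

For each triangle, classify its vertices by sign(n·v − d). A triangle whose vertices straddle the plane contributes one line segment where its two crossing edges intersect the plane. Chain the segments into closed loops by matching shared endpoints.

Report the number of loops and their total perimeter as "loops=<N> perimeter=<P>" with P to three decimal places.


loops=2 perimeter=27.186

Straddling triangles (32 of 64):
  (v0,v4,v1) [--+] → (2.14763, 1.44617, 0.2433)–(2.7467, 0, 0.2433)  len=1.5653
  (v1,v4,v5) [+-+] → (2.14763, 1.44617, 0.2433)–(1.94218, 1.94218, 0.2433)  len=0.5369
  (v1,v5,v2) [++-] → (1.48785, 0.496016, 0.2433)–(1.6933, 0, 0.2433)  len=0.5369
  (v2,v5,v6) [-+-] → (1.48785, 0.496016, 0.2433)–(1.19735, 1.19735, 0.2433)  len=0.7591
  (v4,v8,v5) [--+] → (0.496016, 2.54125, 0.2433)–(1.94218, 1.94218, 0.2433)  len=1.5653
  (v5,v8,v9) [+-+] → (0.496016, 2.54125, 0.2433)–(0, 2.7467, 0.2433)  len=0.5369
  (v5,v9,v6) [++-] → (0.701332, 1.40279, 0.2433)–(1.19735, 1.19735, 0.2433)  len=0.5369
  (v6,v9,v10) [-+-] → (0.701332, 1.40279, 0.2433)–(0, 1.6933, 0.2433)  len=0.7591
  (v8,v12,v9) [--+] → (-1.44617, 2.14763, 0.2433)–(0, 2.7467, 0.2433)  len=1.5653
  (v9,v12,v13) [+-+] → (-1.44617, 2.14763, 0.2433)–(-1.94218, 1.94218, 0.2433)  len=0.5369
  (v9,v13,v10) [++-] → (-0.496016, 1.48785, 0.2433)–(0, 1.6933, 0.2433)  len=0.5369
  (v10,v13,v14) [-+-] → (-0.496016, 1.48785, 0.2433)–(-1.19735, 1.19735, 0.2433)  len=0.7591
  (v12,v16,v13) [--+] → (-2.54125, 0.496016, 0.2433)–(-1.94218, 1.94218, 0.2433)  len=1.5653
  (v13,v16,v17) [+-+] → (-2.54125, 0.496016, 0.2433)–(-2.7467, 0, 0.2433)  len=0.5369
  (v13,v17,v14) [++-] → (-1.40279, 0.701332, 0.2433)–(-1.19735, 1.19735, 0.2433)  len=0.5369
  (v14,v17,v18) [-+-] → (-1.40279, 0.701332, 0.2433)–(-1.6933, 0, 0.2433)  len=0.7591
  (v16,v20,v17) [--+] → (-2.14763, -1.44617, 0.2433)–(-2.7467, 0, 0.2433)  len=1.5653
  (v17,v20,v21) [+-+] → (-2.14763, -1.44617, 0.2433)–(-1.94218, -1.94218, 0.2433)  len=0.5369
  (v17,v21,v18) [++-] → (-1.48785, -0.496016, 0.2433)–(-1.6933, 0, 0.2433)  len=0.5369
  (v18,v21,v22) [-+-] → (-1.48785, -0.496016, 0.2433)–(-1.19735, -1.19735, 0.2433)  len=0.7591
  (v20,v24,v21) [--+] → (-0.496016, -2.54125, 0.2433)–(-1.94218, -1.94218, 0.2433)  len=1.5653
  (v21,v24,v25) [+-+] → (-0.496016, -2.54125, 0.2433)–(0, -2.7467, 0.2433)  len=0.5369
  (v21,v25,v22) [++-] → (-0.701332, -1.40279, 0.2433)–(-1.19735, -1.19735, 0.2433)  len=0.5369
  (v22,v25,v26) [-+-] → (-0.701332, -1.40279, 0.2433)–(0, -1.6933, 0.2433)  len=0.7591
  (v24,v28,v25) [--+] → (1.44617, -2.14763, 0.2433)–(0, -2.7467, 0.2433)  len=1.5653
  (v25,v28,v29) [+-+] → (1.44617, -2.14763, 0.2433)–(1.94218, -1.94218, 0.2433)  len=0.5369
  (v25,v29,v26) [++-] → (0.496016, -1.48785, 0.2433)–(0, -1.6933, 0.2433)  len=0.5369
  (v26,v29,v30) [-+-] → (0.496016, -1.48785, 0.2433)–(1.19735, -1.19735, 0.2433)  len=0.7591
  (v28,v0,v29) [--+] → (2.54125, -0.496016, 0.2433)–(1.94218, -1.94218, 0.2433)  len=1.5653
  (v29,v0,v1) [+-+] → (2.54125, -0.496016, 0.2433)–(2.7467, 0, 0.2433)  len=0.5369
  (v29,v1,v30) [++-] → (1.40279, -0.701332, 0.2433)–(1.19735, -1.19735, 0.2433)  len=0.5369
  (v30,v1,v2) [-+-] → (1.40279, -0.701332, 0.2433)–(1.6933, 0, 0.2433)  len=0.7591

Chained into 2 loop(s):
  loop 1: 16 segments, perimeter = 16.8178
  loop 2: 16 segments, perimeter = 10.3680
Total perimeter = 27.186
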